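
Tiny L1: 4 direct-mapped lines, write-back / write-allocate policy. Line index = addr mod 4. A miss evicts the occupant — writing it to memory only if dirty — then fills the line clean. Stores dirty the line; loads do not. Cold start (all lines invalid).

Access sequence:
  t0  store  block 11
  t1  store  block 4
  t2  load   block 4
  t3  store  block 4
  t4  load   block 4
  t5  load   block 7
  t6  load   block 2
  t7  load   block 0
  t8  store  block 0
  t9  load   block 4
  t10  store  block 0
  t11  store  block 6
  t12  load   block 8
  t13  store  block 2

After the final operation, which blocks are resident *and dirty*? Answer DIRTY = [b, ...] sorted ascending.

0: W B11 -> L3 miss  d=D]
1: W B4 -> L0 miss  d=D]
2: R B4 -> L0 hit  d=D]
3: W B4 -> L0 hit  d=D]
4: R B4 -> L0 hit  d=D]
5: R B7 -> L3 miss wb->B11  d=-]
6: R B2 -> L2 miss  d=-]
7: R B0 -> L0 miss wb->B4  d=-]
8: W B0 -> L0 hit  d=D]
9: R B4 -> L0 miss wb->B0  d=-]
10: W B0 -> L0 miss  d=D]
11: W B6 -> L2 miss  d=D]
12: R B8 -> L0 miss wb->B0  d=-]
13: W B2 -> L2 miss wb->B6  d=D]

DIRTY = [2]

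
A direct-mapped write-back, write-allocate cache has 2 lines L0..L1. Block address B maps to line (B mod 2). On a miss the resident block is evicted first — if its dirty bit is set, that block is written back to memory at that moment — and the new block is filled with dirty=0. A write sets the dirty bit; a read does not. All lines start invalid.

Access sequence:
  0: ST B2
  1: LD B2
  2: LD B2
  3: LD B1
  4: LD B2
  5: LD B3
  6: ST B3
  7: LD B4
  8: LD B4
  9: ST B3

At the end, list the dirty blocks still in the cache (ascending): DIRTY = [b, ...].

0: W B2 -> L0 miss  d=D]
1: R B2 -> L0 hit  d=D]
2: R B2 -> L0 hit  d=D]
3: R B1 -> L1 miss  d=-]
4: R B2 -> L0 hit  d=D]
5: R B3 -> L1 miss  d=-]
6: W B3 -> L1 hit  d=D]
7: R B4 -> L0 miss wb->B2  d=-]
8: R B4 -> L0 hit  d=-]
9: W B3 -> L1 hit  d=D]

DIRTY = [3]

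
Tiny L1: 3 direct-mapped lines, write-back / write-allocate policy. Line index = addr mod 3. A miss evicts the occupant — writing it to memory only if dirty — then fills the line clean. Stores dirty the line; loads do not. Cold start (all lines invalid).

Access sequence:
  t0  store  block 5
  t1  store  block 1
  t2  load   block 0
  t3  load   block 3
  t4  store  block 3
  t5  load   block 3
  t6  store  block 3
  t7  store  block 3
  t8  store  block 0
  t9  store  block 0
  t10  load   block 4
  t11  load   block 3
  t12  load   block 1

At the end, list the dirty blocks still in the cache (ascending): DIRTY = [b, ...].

0: W B5 → L2 miss [D]
1: W B1 → L1 miss [D]
2: R B0 → L0 miss [-]
3: R B3 → L0 miss [-]
4: W B3 → L0 hit [D]
5: R B3 → L0 hit [D]
6: W B3 → L0 hit [D]
7: W B3 → L0 hit [D]
8: W B0 → L0 miss wb→B3 [D]
9: W B0 → L0 hit [D]
10: R B4 → L1 miss wb→B1 [-]
11: R B3 → L0 miss wb→B0 [-]
12: R B1 → L1 miss [-]

DIRTY = [5]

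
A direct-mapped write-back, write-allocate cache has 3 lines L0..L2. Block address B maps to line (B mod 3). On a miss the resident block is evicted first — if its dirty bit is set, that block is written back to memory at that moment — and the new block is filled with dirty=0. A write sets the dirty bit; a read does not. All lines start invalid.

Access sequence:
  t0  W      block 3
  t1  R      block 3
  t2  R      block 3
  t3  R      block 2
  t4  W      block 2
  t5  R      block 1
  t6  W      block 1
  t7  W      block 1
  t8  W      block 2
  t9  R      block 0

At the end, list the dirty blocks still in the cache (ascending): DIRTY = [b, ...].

DIRTY = [1, 2]

  0 | W B3 → L0 miss [D]
  1 | R B3 → L0 hit [D]
  2 | R B3 → L0 hit [D]
  3 | R B2 → L2 miss [-]
  4 | W B2 → L2 hit [D]
  5 | R B1 → L1 miss [-]
  6 | W B1 → L1 hit [D]
  7 | W B1 → L1 hit [D]
  8 | W B2 → L2 hit [D]
  9 | R B0 → L0 miss wb→B3 [-]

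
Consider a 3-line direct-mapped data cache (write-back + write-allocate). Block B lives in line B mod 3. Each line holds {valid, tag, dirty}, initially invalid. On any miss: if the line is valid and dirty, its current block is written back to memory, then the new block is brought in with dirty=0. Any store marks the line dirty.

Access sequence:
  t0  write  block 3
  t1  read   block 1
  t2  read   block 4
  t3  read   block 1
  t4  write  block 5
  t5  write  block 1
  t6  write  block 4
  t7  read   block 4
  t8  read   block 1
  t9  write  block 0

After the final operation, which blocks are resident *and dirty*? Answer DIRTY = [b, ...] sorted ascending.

DIRTY = [0, 5]

0: W B3 -> L0 miss  d=D]
1: R B1 -> L1 miss  d=-]
2: R B4 -> L1 miss  d=-]
3: R B1 -> L1 miss  d=-]
4: W B5 -> L2 miss  d=D]
5: W B1 -> L1 hit  d=D]
6: W B4 -> L1 miss wb->B1  d=D]
7: R B4 -> L1 hit  d=D]
8: R B1 -> L1 miss wb->B4  d=-]
9: W B0 -> L0 miss wb->B3  d=D]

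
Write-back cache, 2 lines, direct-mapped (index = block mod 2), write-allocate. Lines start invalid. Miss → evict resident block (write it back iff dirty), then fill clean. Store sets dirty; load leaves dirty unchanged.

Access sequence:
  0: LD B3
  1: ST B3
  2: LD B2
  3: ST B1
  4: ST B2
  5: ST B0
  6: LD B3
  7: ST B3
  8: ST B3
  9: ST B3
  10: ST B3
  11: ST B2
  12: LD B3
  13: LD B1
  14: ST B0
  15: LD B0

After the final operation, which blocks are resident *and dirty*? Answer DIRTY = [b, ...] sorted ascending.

DIRTY = [0]

  0 | R B3 → L1 miss [-]
  1 | W B3 → L1 hit [D]
  2 | R B2 → L0 miss [-]
  3 | W B1 → L1 miss wb→B3 [D]
  4 | W B2 → L0 hit [D]
  5 | W B0 → L0 miss wb→B2 [D]
  6 | R B3 → L1 miss wb→B1 [-]
  7 | W B3 → L1 hit [D]
  8 | W B3 → L1 hit [D]
  9 | W B3 → L1 hit [D]
  10 | W B3 → L1 hit [D]
  11 | W B2 → L0 miss wb→B0 [D]
  12 | R B3 → L1 hit [D]
  13 | R B1 → L1 miss wb→B3 [-]
  14 | W B0 → L0 miss wb→B2 [D]
  15 | R B0 → L0 hit [D]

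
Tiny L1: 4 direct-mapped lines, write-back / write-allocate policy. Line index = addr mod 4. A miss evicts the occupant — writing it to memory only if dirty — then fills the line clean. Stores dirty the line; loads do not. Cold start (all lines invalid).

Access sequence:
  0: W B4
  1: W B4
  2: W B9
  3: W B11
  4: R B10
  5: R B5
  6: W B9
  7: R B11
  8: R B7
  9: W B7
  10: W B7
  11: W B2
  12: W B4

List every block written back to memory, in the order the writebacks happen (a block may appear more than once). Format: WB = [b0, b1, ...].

  0 | W B4 → L0 miss [D]
  1 | W B4 → L0 hit [D]
  2 | W B9 → L1 miss [D]
  3 | W B11 → L3 miss [D]
  4 | R B10 → L2 miss [-]
  5 | R B5 → L1 miss wb→B9 [-]
  6 | W B9 → L1 miss [D]
  7 | R B11 → L3 hit [D]
  8 | R B7 → L3 miss wb→B11 [-]
  9 | W B7 → L3 hit [D]
  10 | W B7 → L3 hit [D]
  11 | W B2 → L2 miss [D]
  12 | W B4 → L0 hit [D]

WB = [9, 11]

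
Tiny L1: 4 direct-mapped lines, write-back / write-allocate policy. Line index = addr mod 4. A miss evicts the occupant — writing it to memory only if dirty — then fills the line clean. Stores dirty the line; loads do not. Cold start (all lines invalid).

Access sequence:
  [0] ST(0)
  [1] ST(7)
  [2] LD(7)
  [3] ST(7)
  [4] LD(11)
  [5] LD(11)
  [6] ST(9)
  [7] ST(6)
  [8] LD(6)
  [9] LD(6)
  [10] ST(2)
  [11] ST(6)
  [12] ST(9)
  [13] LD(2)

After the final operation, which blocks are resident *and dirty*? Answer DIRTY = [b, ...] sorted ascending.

  0 | W B0 → L0 miss [D]
  1 | W B7 → L3 miss [D]
  2 | R B7 → L3 hit [D]
  3 | W B7 → L3 hit [D]
  4 | R B11 → L3 miss wb→B7 [-]
  5 | R B11 → L3 hit [-]
  6 | W B9 → L1 miss [D]
  7 | W B6 → L2 miss [D]
  8 | R B6 → L2 hit [D]
  9 | R B6 → L2 hit [D]
  10 | W B2 → L2 miss wb→B6 [D]
  11 | W B6 → L2 miss wb→B2 [D]
  12 | W B9 → L1 hit [D]
  13 | R B2 → L2 miss wb→B6 [-]

DIRTY = [0, 9]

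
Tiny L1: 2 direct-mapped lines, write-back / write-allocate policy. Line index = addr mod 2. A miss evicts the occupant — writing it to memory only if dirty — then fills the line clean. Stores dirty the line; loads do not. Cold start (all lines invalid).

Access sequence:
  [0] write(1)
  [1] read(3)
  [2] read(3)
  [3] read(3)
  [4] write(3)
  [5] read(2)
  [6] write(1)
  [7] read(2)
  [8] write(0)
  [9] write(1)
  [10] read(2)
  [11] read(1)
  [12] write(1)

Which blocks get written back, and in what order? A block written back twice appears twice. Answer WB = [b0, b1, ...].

0: W B1 → L1 miss [D]
1: R B3 → L1 miss wb→B1 [-]
2: R B3 → L1 hit [-]
3: R B3 → L1 hit [-]
4: W B3 → L1 hit [D]
5: R B2 → L0 miss [-]
6: W B1 → L1 miss wb→B3 [D]
7: R B2 → L0 hit [-]
8: W B0 → L0 miss [D]
9: W B1 → L1 hit [D]
10: R B2 → L0 miss wb→B0 [-]
11: R B1 → L1 hit [D]
12: W B1 → L1 hit [D]

WB = [1, 3, 0]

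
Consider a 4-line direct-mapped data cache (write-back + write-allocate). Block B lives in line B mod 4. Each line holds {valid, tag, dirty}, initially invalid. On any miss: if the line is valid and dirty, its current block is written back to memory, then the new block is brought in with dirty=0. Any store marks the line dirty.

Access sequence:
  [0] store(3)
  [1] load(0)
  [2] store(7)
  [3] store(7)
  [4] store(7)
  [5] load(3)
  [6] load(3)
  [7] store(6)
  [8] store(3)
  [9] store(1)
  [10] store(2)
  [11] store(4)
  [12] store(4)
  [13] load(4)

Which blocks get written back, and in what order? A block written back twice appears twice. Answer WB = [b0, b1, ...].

  0 | W B3 → L3 miss [D]
  1 | R B0 → L0 miss [-]
  2 | W B7 → L3 miss wb→B3 [D]
  3 | W B7 → L3 hit [D]
  4 | W B7 → L3 hit [D]
  5 | R B3 → L3 miss wb→B7 [-]
  6 | R B3 → L3 hit [-]
  7 | W B6 → L2 miss [D]
  8 | W B3 → L3 hit [D]
  9 | W B1 → L1 miss [D]
  10 | W B2 → L2 miss wb→B6 [D]
  11 | W B4 → L0 miss [D]
  12 | W B4 → L0 hit [D]
  13 | R B4 → L0 hit [D]

WB = [3, 7, 6]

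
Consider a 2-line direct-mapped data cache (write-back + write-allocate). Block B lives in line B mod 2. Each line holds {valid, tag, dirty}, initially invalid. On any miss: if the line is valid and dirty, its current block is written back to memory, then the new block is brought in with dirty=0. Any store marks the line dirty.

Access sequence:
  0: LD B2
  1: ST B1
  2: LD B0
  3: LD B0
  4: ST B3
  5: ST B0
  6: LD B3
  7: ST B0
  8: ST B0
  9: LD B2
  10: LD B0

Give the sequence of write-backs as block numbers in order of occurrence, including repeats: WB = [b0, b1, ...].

WB = [1, 0]

  0 | R B2 → L0 miss [-]
  1 | W B1 → L1 miss [D]
  2 | R B0 → L0 miss [-]
  3 | R B0 → L0 hit [-]
  4 | W B3 → L1 miss wb→B1 [D]
  5 | W B0 → L0 hit [D]
  6 | R B3 → L1 hit [D]
  7 | W B0 → L0 hit [D]
  8 | W B0 → L0 hit [D]
  9 | R B2 → L0 miss wb→B0 [-]
  10 | R B0 → L0 miss [-]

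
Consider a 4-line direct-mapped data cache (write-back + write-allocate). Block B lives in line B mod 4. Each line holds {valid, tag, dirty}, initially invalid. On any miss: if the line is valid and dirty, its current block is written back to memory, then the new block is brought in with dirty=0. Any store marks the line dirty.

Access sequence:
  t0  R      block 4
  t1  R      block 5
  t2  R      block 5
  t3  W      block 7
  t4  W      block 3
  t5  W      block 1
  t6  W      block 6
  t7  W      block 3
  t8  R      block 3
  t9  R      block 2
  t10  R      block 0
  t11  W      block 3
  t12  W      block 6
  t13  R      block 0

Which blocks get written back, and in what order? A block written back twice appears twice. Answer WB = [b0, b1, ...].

  0 | R B4 → L0 miss [-]
  1 | R B5 → L1 miss [-]
  2 | R B5 → L1 hit [-]
  3 | W B7 → L3 miss [D]
  4 | W B3 → L3 miss wb→B7 [D]
  5 | W B1 → L1 miss [D]
  6 | W B6 → L2 miss [D]
  7 | W B3 → L3 hit [D]
  8 | R B3 → L3 hit [D]
  9 | R B2 → L2 miss wb→B6 [-]
  10 | R B0 → L0 miss [-]
  11 | W B3 → L3 hit [D]
  12 | W B6 → L2 miss [D]
  13 | R B0 → L0 hit [-]

WB = [7, 6]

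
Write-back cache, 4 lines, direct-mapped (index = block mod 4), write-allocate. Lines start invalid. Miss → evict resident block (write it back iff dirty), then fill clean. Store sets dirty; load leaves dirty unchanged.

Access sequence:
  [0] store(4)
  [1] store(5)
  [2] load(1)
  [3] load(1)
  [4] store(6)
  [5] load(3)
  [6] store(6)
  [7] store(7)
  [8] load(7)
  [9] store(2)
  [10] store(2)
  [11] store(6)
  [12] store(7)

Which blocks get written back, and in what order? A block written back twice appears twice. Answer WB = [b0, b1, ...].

WB = [5, 6, 2]

0: W B4 → L0 miss [D]
1: W B5 → L1 miss [D]
2: R B1 → L1 miss wb→B5 [-]
3: R B1 → L1 hit [-]
4: W B6 → L2 miss [D]
5: R B3 → L3 miss [-]
6: W B6 → L2 hit [D]
7: W B7 → L3 miss [D]
8: R B7 → L3 hit [D]
9: W B2 → L2 miss wb→B6 [D]
10: W B2 → L2 hit [D]
11: W B6 → L2 miss wb→B2 [D]
12: W B7 → L3 hit [D]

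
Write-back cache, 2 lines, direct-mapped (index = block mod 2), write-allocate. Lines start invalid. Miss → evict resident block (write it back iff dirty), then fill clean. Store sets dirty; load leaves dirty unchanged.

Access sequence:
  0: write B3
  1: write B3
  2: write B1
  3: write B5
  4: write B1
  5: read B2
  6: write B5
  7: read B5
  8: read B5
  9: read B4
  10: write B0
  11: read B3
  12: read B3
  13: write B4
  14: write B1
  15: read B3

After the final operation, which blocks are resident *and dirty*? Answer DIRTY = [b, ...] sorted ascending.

  0 | W B3 → L1 miss [D]
  1 | W B3 → L1 hit [D]
  2 | W B1 → L1 miss wb→B3 [D]
  3 | W B5 → L1 miss wb→B1 [D]
  4 | W B1 → L1 miss wb→B5 [D]
  5 | R B2 → L0 miss [-]
  6 | W B5 → L1 miss wb→B1 [D]
  7 | R B5 → L1 hit [D]
  8 | R B5 → L1 hit [D]
  9 | R B4 → L0 miss [-]
  10 | W B0 → L0 miss [D]
  11 | R B3 → L1 miss wb→B5 [-]
  12 | R B3 → L1 hit [-]
  13 | W B4 → L0 miss wb→B0 [D]
  14 | W B1 → L1 miss [D]
  15 | R B3 → L1 miss wb→B1 [-]

DIRTY = [4]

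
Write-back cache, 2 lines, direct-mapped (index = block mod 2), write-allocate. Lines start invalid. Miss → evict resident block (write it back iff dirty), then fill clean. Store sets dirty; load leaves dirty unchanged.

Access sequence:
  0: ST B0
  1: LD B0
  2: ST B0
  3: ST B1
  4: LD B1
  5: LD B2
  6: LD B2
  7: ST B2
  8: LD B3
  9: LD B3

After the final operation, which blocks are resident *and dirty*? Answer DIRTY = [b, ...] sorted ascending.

0: W B0 -> L0 miss  d=D]
1: R B0 -> L0 hit  d=D]
2: W B0 -> L0 hit  d=D]
3: W B1 -> L1 miss  d=D]
4: R B1 -> L1 hit  d=D]
5: R B2 -> L0 miss wb->B0  d=-]
6: R B2 -> L0 hit  d=-]
7: W B2 -> L0 hit  d=D]
8: R B3 -> L1 miss wb->B1  d=-]
9: R B3 -> L1 hit  d=-]

DIRTY = [2]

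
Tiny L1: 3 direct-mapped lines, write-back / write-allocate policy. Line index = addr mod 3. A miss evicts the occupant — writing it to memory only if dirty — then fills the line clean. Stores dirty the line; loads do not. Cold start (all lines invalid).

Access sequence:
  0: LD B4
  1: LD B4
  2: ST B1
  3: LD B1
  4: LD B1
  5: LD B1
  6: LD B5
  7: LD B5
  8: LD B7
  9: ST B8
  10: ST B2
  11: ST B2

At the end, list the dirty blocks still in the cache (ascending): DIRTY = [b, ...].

  0 | R B4 → L1 miss [-]
  1 | R B4 → L1 hit [-]
  2 | W B1 → L1 miss [D]
  3 | R B1 → L1 hit [D]
  4 | R B1 → L1 hit [D]
  5 | R B1 → L1 hit [D]
  6 | R B5 → L2 miss [-]
  7 | R B5 → L2 hit [-]
  8 | R B7 → L1 miss wb→B1 [-]
  9 | W B8 → L2 miss [D]
  10 | W B2 → L2 miss wb→B8 [D]
  11 | W B2 → L2 hit [D]

DIRTY = [2]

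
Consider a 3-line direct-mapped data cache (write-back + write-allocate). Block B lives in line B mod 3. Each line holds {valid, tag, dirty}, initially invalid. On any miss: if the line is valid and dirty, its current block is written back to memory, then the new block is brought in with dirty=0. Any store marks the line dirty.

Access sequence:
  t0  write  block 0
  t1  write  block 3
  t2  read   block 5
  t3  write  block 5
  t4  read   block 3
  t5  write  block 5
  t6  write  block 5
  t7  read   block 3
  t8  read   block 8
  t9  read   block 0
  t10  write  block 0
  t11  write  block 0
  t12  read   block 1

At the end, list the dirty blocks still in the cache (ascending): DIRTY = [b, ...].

DIRTY = [0]

  0 | W B0 → L0 miss [D]
  1 | W B3 → L0 miss wb→B0 [D]
  2 | R B5 → L2 miss [-]
  3 | W B5 → L2 hit [D]
  4 | R B3 → L0 hit [D]
  5 | W B5 → L2 hit [D]
  6 | W B5 → L2 hit [D]
  7 | R B3 → L0 hit [D]
  8 | R B8 → L2 miss wb→B5 [-]
  9 | R B0 → L0 miss wb→B3 [-]
  10 | W B0 → L0 hit [D]
  11 | W B0 → L0 hit [D]
  12 | R B1 → L1 miss [-]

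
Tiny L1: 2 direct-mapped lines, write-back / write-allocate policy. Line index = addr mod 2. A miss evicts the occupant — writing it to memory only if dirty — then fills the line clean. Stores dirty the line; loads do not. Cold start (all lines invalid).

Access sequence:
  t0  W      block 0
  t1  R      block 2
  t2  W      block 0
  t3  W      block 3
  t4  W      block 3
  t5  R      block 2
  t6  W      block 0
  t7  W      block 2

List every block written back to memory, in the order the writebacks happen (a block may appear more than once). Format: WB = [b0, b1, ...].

0: W B0 → L0 miss [D]
1: R B2 → L0 miss wb→B0 [-]
2: W B0 → L0 miss [D]
3: W B3 → L1 miss [D]
4: W B3 → L1 hit [D]
5: R B2 → L0 miss wb→B0 [-]
6: W B0 → L0 miss [D]
7: W B2 → L0 miss wb→B0 [D]

WB = [0, 0, 0]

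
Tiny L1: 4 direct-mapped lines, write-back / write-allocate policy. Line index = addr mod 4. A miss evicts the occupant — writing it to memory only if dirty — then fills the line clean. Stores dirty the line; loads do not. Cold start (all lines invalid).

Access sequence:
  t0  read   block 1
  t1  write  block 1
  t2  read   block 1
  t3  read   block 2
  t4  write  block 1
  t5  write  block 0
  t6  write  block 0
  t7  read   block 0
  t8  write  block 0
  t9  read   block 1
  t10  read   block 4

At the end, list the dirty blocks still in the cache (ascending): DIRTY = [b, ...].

  0 | R B1 → L1 miss [-]
  1 | W B1 → L1 hit [D]
  2 | R B1 → L1 hit [D]
  3 | R B2 → L2 miss [-]
  4 | W B1 → L1 hit [D]
  5 | W B0 → L0 miss [D]
  6 | W B0 → L0 hit [D]
  7 | R B0 → L0 hit [D]
  8 | W B0 → L0 hit [D]
  9 | R B1 → L1 hit [D]
  10 | R B4 → L0 miss wb→B0 [-]

DIRTY = [1]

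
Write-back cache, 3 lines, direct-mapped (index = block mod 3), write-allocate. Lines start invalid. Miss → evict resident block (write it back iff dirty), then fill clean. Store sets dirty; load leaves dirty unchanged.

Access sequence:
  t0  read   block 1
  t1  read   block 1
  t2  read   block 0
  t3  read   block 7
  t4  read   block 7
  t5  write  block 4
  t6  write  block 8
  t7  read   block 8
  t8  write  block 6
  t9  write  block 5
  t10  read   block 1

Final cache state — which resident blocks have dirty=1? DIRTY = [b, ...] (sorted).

0: R B1 → L1 miss [-]
1: R B1 → L1 hit [-]
2: R B0 → L0 miss [-]
3: R B7 → L1 miss [-]
4: R B7 → L1 hit [-]
5: W B4 → L1 miss [D]
6: W B8 → L2 miss [D]
7: R B8 → L2 hit [D]
8: W B6 → L0 miss [D]
9: W B5 → L2 miss wb→B8 [D]
10: R B1 → L1 miss wb→B4 [-]

DIRTY = [5, 6]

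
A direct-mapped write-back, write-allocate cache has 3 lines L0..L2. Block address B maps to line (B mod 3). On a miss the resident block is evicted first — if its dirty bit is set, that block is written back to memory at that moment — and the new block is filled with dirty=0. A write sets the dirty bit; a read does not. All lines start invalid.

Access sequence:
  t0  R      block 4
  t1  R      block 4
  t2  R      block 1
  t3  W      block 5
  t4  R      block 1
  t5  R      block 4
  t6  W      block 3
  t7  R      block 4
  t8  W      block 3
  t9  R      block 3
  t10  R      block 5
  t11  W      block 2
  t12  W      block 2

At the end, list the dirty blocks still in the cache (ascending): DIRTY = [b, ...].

0: R B4 → L1 miss [-]
1: R B4 → L1 hit [-]
2: R B1 → L1 miss [-]
3: W B5 → L2 miss [D]
4: R B1 → L1 hit [-]
5: R B4 → L1 miss [-]
6: W B3 → L0 miss [D]
7: R B4 → L1 hit [-]
8: W B3 → L0 hit [D]
9: R B3 → L0 hit [D]
10: R B5 → L2 hit [D]
11: W B2 → L2 miss wb→B5 [D]
12: W B2 → L2 hit [D]

DIRTY = [2, 3]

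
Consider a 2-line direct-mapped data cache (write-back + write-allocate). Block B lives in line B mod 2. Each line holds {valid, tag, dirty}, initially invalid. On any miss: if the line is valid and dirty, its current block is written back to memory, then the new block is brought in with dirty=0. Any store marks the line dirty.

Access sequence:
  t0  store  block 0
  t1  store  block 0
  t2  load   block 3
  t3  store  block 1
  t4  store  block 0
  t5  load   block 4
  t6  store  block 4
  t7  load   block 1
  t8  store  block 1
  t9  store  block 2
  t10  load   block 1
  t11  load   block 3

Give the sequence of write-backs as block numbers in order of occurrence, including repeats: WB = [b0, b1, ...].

WB = [0, 4, 1]

0: W B0 -> L0 miss  d=D]
1: W B0 -> L0 hit  d=D]
2: R B3 -> L1 miss  d=-]
3: W B1 -> L1 miss  d=D]
4: W B0 -> L0 hit  d=D]
5: R B4 -> L0 miss wb->B0  d=-]
6: W B4 -> L0 hit  d=D]
7: R B1 -> L1 hit  d=D]
8: W B1 -> L1 hit  d=D]
9: W B2 -> L0 miss wb->B4  d=D]
10: R B1 -> L1 hit  d=D]
11: R B3 -> L1 miss wb->B1  d=-]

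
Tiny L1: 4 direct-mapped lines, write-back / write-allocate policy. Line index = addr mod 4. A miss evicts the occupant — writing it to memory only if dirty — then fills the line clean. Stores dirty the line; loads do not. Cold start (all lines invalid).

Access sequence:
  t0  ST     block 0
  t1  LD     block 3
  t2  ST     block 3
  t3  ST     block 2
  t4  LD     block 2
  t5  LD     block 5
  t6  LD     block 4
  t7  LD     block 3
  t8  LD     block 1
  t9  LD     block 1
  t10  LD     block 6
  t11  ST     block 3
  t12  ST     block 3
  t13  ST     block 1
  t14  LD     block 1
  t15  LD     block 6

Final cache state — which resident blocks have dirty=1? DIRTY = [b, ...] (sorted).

0: W B0 → L0 miss [D]
1: R B3 → L3 miss [-]
2: W B3 → L3 hit [D]
3: W B2 → L2 miss [D]
4: R B2 → L2 hit [D]
5: R B5 → L1 miss [-]
6: R B4 → L0 miss wb→B0 [-]
7: R B3 → L3 hit [D]
8: R B1 → L1 miss [-]
9: R B1 → L1 hit [-]
10: R B6 → L2 miss wb→B2 [-]
11: W B3 → L3 hit [D]
12: W B3 → L3 hit [D]
13: W B1 → L1 hit [D]
14: R B1 → L1 hit [D]
15: R B6 → L2 hit [-]

DIRTY = [1, 3]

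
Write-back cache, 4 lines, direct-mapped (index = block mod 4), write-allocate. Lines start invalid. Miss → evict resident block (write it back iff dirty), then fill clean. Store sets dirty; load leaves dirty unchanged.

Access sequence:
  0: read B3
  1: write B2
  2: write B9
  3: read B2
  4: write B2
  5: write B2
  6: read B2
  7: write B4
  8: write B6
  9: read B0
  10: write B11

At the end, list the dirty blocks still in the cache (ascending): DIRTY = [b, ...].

0: R B3 -> L3 miss  d=-]
1: W B2 -> L2 miss  d=D]
2: W B9 -> L1 miss  d=D]
3: R B2 -> L2 hit  d=D]
4: W B2 -> L2 hit  d=D]
5: W B2 -> L2 hit  d=D]
6: R B2 -> L2 hit  d=D]
7: W B4 -> L0 miss  d=D]
8: W B6 -> L2 miss wb->B2  d=D]
9: R B0 -> L0 miss wb->B4  d=-]
10: W B11 -> L3 miss  d=D]

DIRTY = [6, 9, 11]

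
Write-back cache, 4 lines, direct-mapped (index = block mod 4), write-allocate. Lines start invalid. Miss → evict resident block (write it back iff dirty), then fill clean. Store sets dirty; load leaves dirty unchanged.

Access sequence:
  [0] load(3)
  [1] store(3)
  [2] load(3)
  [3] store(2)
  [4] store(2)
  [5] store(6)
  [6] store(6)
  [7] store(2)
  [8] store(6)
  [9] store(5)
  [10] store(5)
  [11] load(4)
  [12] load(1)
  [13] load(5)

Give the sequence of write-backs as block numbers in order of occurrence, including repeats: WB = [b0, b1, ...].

0: R B3 → L3 miss [-]
1: W B3 → L3 hit [D]
2: R B3 → L3 hit [D]
3: W B2 → L2 miss [D]
4: W B2 → L2 hit [D]
5: W B6 → L2 miss wb→B2 [D]
6: W B6 → L2 hit [D]
7: W B2 → L2 miss wb→B6 [D]
8: W B6 → L2 miss wb→B2 [D]
9: W B5 → L1 miss [D]
10: W B5 → L1 hit [D]
11: R B4 → L0 miss [-]
12: R B1 → L1 miss wb→B5 [-]
13: R B5 → L1 miss [-]

WB = [2, 6, 2, 5]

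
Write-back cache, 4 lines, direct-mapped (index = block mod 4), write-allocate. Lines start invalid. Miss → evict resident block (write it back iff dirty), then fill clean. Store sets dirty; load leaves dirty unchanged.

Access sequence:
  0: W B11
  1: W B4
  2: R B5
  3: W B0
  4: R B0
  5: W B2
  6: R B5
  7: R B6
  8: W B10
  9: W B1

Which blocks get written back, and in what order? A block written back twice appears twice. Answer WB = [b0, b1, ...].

0: W B11 → L3 miss [D]
1: W B4 → L0 miss [D]
2: R B5 → L1 miss [-]
3: W B0 → L0 miss wb→B4 [D]
4: R B0 → L0 hit [D]
5: W B2 → L2 miss [D]
6: R B5 → L1 hit [-]
7: R B6 → L2 miss wb→B2 [-]
8: W B10 → L2 miss [D]
9: W B1 → L1 miss [D]

WB = [4, 2]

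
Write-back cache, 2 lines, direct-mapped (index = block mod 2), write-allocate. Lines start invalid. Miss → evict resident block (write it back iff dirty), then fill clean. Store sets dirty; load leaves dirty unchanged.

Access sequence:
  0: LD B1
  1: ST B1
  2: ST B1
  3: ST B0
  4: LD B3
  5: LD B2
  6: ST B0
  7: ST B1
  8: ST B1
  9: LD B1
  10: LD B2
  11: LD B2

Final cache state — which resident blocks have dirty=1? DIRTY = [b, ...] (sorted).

0: R B1 -> L1 miss  d=-]
1: W B1 -> L1 hit  d=D]
2: W B1 -> L1 hit  d=D]
3: W B0 -> L0 miss  d=D]
4: R B3 -> L1 miss wb->B1  d=-]
5: R B2 -> L0 miss wb->B0  d=-]
6: W B0 -> L0 miss  d=D]
7: W B1 -> L1 miss  d=D]
8: W B1 -> L1 hit  d=D]
9: R B1 -> L1 hit  d=D]
10: R B2 -> L0 miss wb->B0  d=-]
11: R B2 -> L0 hit  d=-]

DIRTY = [1]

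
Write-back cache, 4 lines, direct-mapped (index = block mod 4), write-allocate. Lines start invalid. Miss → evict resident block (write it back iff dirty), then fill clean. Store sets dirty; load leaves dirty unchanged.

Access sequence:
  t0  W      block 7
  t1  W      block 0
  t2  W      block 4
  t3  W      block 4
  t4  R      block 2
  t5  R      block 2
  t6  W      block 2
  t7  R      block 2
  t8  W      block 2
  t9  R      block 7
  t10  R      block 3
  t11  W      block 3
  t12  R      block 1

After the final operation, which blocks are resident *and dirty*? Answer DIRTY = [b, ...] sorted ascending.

  0 | W B7 → L3 miss [D]
  1 | W B0 → L0 miss [D]
  2 | W B4 → L0 miss wb→B0 [D]
  3 | W B4 → L0 hit [D]
  4 | R B2 → L2 miss [-]
  5 | R B2 → L2 hit [-]
  6 | W B2 → L2 hit [D]
  7 | R B2 → L2 hit [D]
  8 | W B2 → L2 hit [D]
  9 | R B7 → L3 hit [D]
  10 | R B3 → L3 miss wb→B7 [-]
  11 | W B3 → L3 hit [D]
  12 | R B1 → L1 miss [-]

DIRTY = [2, 3, 4]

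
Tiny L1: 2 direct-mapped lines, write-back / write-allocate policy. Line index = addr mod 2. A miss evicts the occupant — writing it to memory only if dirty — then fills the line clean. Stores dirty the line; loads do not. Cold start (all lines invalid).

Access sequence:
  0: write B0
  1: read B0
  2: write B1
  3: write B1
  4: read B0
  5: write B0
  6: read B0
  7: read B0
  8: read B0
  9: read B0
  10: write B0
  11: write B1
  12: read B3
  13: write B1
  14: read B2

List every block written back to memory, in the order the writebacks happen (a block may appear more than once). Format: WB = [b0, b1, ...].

WB = [1, 0]

0: W B0 -> L0 miss  d=D]
1: R B0 -> L0 hit  d=D]
2: W B1 -> L1 miss  d=D]
3: W B1 -> L1 hit  d=D]
4: R B0 -> L0 hit  d=D]
5: W B0 -> L0 hit  d=D]
6: R B0 -> L0 hit  d=D]
7: R B0 -> L0 hit  d=D]
8: R B0 -> L0 hit  d=D]
9: R B0 -> L0 hit  d=D]
10: W B0 -> L0 hit  d=D]
11: W B1 -> L1 hit  d=D]
12: R B3 -> L1 miss wb->B1  d=-]
13: W B1 -> L1 miss  d=D]
14: R B2 -> L0 miss wb->B0  d=-]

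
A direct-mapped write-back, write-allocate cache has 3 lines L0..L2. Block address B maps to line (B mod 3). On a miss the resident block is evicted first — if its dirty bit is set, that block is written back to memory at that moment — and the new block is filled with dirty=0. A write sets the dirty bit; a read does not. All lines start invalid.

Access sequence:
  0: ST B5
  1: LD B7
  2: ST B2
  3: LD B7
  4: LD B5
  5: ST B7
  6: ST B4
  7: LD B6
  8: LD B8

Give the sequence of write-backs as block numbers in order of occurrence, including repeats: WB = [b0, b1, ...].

0: W B5 -> L2 miss  d=D]
1: R B7 -> L1 miss  d=-]
2: W B2 -> L2 miss wb->B5  d=D]
3: R B7 -> L1 hit  d=-]
4: R B5 -> L2 miss wb->B2  d=-]
5: W B7 -> L1 hit  d=D]
6: W B4 -> L1 miss wb->B7  d=D]
7: R B6 -> L0 miss  d=-]
8: R B8 -> L2 miss  d=-]

WB = [5, 2, 7]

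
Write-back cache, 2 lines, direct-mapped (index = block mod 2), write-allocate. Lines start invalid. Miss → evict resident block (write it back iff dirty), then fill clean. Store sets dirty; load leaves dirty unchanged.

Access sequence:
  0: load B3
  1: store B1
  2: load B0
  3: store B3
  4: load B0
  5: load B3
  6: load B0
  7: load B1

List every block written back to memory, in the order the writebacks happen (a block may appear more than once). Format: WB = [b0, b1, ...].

WB = [1, 3]

  0 | R B3 → L1 miss [-]
  1 | W B1 → L1 miss [D]
  2 | R B0 → L0 miss [-]
  3 | W B3 → L1 miss wb→B1 [D]
  4 | R B0 → L0 hit [-]
  5 | R B3 → L1 hit [D]
  6 | R B0 → L0 hit [-]
  7 | R B1 → L1 miss wb→B3 [-]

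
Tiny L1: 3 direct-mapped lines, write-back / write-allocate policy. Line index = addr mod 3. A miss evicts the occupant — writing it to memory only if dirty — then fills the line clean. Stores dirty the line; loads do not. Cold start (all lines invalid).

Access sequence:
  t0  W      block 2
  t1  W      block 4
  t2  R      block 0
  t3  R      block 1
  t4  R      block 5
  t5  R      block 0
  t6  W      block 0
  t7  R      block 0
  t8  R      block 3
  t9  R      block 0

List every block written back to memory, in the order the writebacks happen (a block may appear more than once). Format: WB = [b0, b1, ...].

  0 | W B2 → L2 miss [D]
  1 | W B4 → L1 miss [D]
  2 | R B0 → L0 miss [-]
  3 | R B1 → L1 miss wb→B4 [-]
  4 | R B5 → L2 miss wb→B2 [-]
  5 | R B0 → L0 hit [-]
  6 | W B0 → L0 hit [D]
  7 | R B0 → L0 hit [D]
  8 | R B3 → L0 miss wb→B0 [-]
  9 | R B0 → L0 miss [-]

WB = [4, 2, 0]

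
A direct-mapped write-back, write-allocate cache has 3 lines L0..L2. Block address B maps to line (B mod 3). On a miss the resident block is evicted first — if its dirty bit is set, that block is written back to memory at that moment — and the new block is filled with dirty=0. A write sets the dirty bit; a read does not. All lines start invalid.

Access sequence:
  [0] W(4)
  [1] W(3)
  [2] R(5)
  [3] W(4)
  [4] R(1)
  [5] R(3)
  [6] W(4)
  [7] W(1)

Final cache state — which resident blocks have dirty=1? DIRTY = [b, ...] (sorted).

DIRTY = [1, 3]

0: W B4 -> L1 miss  d=D]
1: W B3 -> L0 miss  d=D]
2: R B5 -> L2 miss  d=-]
3: W B4 -> L1 hit  d=D]
4: R B1 -> L1 miss wb->B4  d=-]
5: R B3 -> L0 hit  d=D]
6: W B4 -> L1 miss  d=D]
7: W B1 -> L1 miss wb->B4  d=D]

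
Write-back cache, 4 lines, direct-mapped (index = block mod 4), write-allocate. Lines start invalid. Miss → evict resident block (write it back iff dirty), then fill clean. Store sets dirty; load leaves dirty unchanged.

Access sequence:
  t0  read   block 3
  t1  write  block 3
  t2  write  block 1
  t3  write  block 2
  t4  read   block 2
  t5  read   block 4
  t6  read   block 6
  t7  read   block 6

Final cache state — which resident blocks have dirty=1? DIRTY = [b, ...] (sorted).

DIRTY = [1, 3]

0: R B3 → L3 miss [-]
1: W B3 → L3 hit [D]
2: W B1 → L1 miss [D]
3: W B2 → L2 miss [D]
4: R B2 → L2 hit [D]
5: R B4 → L0 miss [-]
6: R B6 → L2 miss wb→B2 [-]
7: R B6 → L2 hit [-]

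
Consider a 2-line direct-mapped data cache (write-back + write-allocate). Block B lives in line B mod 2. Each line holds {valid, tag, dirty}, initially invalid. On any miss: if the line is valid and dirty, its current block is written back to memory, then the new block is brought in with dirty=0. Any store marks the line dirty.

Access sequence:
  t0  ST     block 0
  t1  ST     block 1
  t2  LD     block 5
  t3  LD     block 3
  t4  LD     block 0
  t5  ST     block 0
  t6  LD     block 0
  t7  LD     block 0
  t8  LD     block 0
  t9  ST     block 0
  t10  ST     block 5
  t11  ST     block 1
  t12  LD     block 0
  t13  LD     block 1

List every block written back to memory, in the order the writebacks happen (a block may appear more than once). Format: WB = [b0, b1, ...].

0: W B0 → L0 miss [D]
1: W B1 → L1 miss [D]
2: R B5 → L1 miss wb→B1 [-]
3: R B3 → L1 miss [-]
4: R B0 → L0 hit [D]
5: W B0 → L0 hit [D]
6: R B0 → L0 hit [D]
7: R B0 → L0 hit [D]
8: R B0 → L0 hit [D]
9: W B0 → L0 hit [D]
10: W B5 → L1 miss [D]
11: W B1 → L1 miss wb→B5 [D]
12: R B0 → L0 hit [D]
13: R B1 → L1 hit [D]

WB = [1, 5]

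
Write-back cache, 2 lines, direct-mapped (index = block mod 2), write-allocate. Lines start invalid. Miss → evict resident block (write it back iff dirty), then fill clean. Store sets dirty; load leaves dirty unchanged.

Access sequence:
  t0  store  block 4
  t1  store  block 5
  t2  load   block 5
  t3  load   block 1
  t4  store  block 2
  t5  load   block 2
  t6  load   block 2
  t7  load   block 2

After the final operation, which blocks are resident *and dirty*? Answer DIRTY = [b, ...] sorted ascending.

DIRTY = [2]

0: W B4 → L0 miss [D]
1: W B5 → L1 miss [D]
2: R B5 → L1 hit [D]
3: R B1 → L1 miss wb→B5 [-]
4: W B2 → L0 miss wb→B4 [D]
5: R B2 → L0 hit [D]
6: R B2 → L0 hit [D]
7: R B2 → L0 hit [D]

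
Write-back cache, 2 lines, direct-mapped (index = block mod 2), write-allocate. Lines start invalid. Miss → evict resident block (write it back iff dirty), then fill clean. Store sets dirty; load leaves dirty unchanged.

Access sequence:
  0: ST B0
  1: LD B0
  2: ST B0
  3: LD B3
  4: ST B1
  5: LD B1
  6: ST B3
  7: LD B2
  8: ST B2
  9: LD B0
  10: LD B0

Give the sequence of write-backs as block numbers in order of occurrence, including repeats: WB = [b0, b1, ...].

0: W B0 -> L0 miss  d=D]
1: R B0 -> L0 hit  d=D]
2: W B0 -> L0 hit  d=D]
3: R B3 -> L1 miss  d=-]
4: W B1 -> L1 miss  d=D]
5: R B1 -> L1 hit  d=D]
6: W B3 -> L1 miss wb->B1  d=D]
7: R B2 -> L0 miss wb->B0  d=-]
8: W B2 -> L0 hit  d=D]
9: R B0 -> L0 miss wb->B2  d=-]
10: R B0 -> L0 hit  d=-]

WB = [1, 0, 2]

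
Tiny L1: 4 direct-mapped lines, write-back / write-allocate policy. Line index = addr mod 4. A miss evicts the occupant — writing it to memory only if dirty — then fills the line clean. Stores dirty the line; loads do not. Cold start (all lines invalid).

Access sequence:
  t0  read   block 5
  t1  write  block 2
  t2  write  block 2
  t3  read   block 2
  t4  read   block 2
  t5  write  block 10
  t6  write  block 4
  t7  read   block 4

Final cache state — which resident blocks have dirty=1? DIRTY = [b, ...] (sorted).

0: R B5 -> L1 miss  d=-]
1: W B2 -> L2 miss  d=D]
2: W B2 -> L2 hit  d=D]
3: R B2 -> L2 hit  d=D]
4: R B2 -> L2 hit  d=D]
5: W B10 -> L2 miss wb->B2  d=D]
6: W B4 -> L0 miss  d=D]
7: R B4 -> L0 hit  d=D]

DIRTY = [4, 10]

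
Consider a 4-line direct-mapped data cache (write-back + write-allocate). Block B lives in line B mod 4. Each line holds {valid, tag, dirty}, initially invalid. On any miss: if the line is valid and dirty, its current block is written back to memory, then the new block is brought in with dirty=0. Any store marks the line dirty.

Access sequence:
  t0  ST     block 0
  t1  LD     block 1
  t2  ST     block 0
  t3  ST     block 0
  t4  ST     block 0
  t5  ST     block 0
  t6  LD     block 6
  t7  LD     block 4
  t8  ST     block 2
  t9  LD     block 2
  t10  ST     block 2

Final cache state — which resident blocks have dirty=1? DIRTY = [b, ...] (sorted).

DIRTY = [2]

0: W B0 → L0 miss [D]
1: R B1 → L1 miss [-]
2: W B0 → L0 hit [D]
3: W B0 → L0 hit [D]
4: W B0 → L0 hit [D]
5: W B0 → L0 hit [D]
6: R B6 → L2 miss [-]
7: R B4 → L0 miss wb→B0 [-]
8: W B2 → L2 miss [D]
9: R B2 → L2 hit [D]
10: W B2 → L2 hit [D]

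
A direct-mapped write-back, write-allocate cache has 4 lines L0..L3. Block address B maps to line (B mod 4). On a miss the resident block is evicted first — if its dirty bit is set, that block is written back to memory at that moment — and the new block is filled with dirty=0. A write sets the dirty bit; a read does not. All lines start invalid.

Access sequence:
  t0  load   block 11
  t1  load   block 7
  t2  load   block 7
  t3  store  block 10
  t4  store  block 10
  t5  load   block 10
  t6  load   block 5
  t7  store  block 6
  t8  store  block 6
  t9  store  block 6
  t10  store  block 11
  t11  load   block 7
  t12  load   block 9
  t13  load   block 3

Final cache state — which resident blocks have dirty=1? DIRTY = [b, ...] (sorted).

  0 | R B11 → L3 miss [-]
  1 | R B7 → L3 miss [-]
  2 | R B7 → L3 hit [-]
  3 | W B10 → L2 miss [D]
  4 | W B10 → L2 hit [D]
  5 | R B10 → L2 hit [D]
  6 | R B5 → L1 miss [-]
  7 | W B6 → L2 miss wb→B10 [D]
  8 | W B6 → L2 hit [D]
  9 | W B6 → L2 hit [D]
  10 | W B11 → L3 miss [D]
  11 | R B7 → L3 miss wb→B11 [-]
  12 | R B9 → L1 miss [-]
  13 | R B3 → L3 miss [-]

DIRTY = [6]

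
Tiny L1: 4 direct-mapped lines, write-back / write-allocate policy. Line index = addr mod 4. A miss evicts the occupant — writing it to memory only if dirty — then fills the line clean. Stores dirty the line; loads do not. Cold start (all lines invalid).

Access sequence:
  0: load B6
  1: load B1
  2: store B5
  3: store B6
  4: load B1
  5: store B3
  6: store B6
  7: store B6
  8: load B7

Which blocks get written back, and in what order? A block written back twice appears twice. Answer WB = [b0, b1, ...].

WB = [5, 3]

0: R B6 → L2 miss [-]
1: R B1 → L1 miss [-]
2: W B5 → L1 miss [D]
3: W B6 → L2 hit [D]
4: R B1 → L1 miss wb→B5 [-]
5: W B3 → L3 miss [D]
6: W B6 → L2 hit [D]
7: W B6 → L2 hit [D]
8: R B7 → L3 miss wb→B3 [-]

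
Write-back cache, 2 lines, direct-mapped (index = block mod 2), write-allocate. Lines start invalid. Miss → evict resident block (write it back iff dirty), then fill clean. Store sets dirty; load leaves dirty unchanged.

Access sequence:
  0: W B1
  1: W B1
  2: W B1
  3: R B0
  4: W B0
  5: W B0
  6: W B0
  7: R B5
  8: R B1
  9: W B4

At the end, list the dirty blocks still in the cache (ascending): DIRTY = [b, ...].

0: W B1 -> L1 miss  d=D]
1: W B1 -> L1 hit  d=D]
2: W B1 -> L1 hit  d=D]
3: R B0 -> L0 miss  d=-]
4: W B0 -> L0 hit  d=D]
5: W B0 -> L0 hit  d=D]
6: W B0 -> L0 hit  d=D]
7: R B5 -> L1 miss wb->B1  d=-]
8: R B1 -> L1 miss  d=-]
9: W B4 -> L0 miss wb->B0  d=D]

DIRTY = [4]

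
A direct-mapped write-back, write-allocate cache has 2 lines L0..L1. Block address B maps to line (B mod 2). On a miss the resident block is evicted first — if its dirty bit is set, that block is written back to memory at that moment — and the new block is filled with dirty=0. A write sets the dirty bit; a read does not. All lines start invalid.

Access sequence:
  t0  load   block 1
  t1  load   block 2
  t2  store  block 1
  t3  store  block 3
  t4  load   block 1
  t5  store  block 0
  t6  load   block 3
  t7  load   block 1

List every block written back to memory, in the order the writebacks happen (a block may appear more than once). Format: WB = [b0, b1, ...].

0: R B1 → L1 miss [-]
1: R B2 → L0 miss [-]
2: W B1 → L1 hit [D]
3: W B3 → L1 miss wb→B1 [D]
4: R B1 → L1 miss wb→B3 [-]
5: W B0 → L0 miss [D]
6: R B3 → L1 miss [-]
7: R B1 → L1 miss [-]

WB = [1, 3]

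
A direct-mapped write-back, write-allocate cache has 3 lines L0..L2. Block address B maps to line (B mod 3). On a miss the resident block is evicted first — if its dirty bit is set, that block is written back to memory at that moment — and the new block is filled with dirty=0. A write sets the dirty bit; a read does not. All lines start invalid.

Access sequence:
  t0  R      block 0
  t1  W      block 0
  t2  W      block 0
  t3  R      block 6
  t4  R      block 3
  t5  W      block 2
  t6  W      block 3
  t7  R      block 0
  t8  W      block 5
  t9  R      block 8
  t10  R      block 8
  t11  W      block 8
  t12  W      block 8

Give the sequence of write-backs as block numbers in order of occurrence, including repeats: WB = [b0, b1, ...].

  0 | R B0 → L0 miss [-]
  1 | W B0 → L0 hit [D]
  2 | W B0 → L0 hit [D]
  3 | R B6 → L0 miss wb→B0 [-]
  4 | R B3 → L0 miss [-]
  5 | W B2 → L2 miss [D]
  6 | W B3 → L0 hit [D]
  7 | R B0 → L0 miss wb→B3 [-]
  8 | W B5 → L2 miss wb→B2 [D]
  9 | R B8 → L2 miss wb→B5 [-]
  10 | R B8 → L2 hit [-]
  11 | W B8 → L2 hit [D]
  12 | W B8 → L2 hit [D]

WB = [0, 3, 2, 5]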